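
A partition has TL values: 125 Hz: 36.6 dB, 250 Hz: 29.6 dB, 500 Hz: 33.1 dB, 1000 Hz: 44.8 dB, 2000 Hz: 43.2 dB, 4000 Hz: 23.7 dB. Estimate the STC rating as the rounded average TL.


Given TL values at each frequency:
  125 Hz: 36.6 dB
  250 Hz: 29.6 dB
  500 Hz: 33.1 dB
  1000 Hz: 44.8 dB
  2000 Hz: 43.2 dB
  4000 Hz: 23.7 dB
Formula: STC ~ round(average of TL values)
Sum = 36.6 + 29.6 + 33.1 + 44.8 + 43.2 + 23.7 = 211.0
Average = 211.0 / 6 = 35.17
Rounded: 35

35


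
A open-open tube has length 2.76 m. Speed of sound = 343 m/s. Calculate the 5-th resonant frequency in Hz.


Given values:
  Tube type: open-open, L = 2.76 m, c = 343 m/s, n = 5
Formula: f_n = n * c / (2 * L)
Compute 2 * L = 2 * 2.76 = 5.52
f = 5 * 343 / 5.52
f = 310.69

310.69 Hz


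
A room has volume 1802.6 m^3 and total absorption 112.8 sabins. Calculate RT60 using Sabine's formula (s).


Given values:
  V = 1802.6 m^3
  A = 112.8 sabins
Formula: RT60 = 0.161 * V / A
Numerator: 0.161 * 1802.6 = 290.2186
RT60 = 290.2186 / 112.8 = 2.573

2.573 s


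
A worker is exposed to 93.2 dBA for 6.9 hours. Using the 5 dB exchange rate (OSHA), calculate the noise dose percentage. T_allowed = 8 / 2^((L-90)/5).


Given values:
  L = 93.2 dBA, T = 6.9 hours
Formula: T_allowed = 8 / 2^((L - 90) / 5)
Compute exponent: (93.2 - 90) / 5 = 0.64
Compute 2^(0.64) = 1.558329
T_allowed = 8 / 1.558329 = 5.133704 hours
Dose = (T / T_allowed) * 100
Dose = (6.9 / 5.133704) * 100 = 134.41

134.41 %


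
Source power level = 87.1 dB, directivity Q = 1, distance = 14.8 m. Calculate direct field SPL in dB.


Given values:
  Lw = 87.1 dB, Q = 1, r = 14.8 m
Formula: SPL = Lw + 10 * log10(Q / (4 * pi * r^2))
Compute 4 * pi * r^2 = 4 * pi * 14.8^2 = 2752.5378
Compute Q / denom = 1 / 2752.5378 = 0.0003633
Compute 10 * log10(0.0003633) = -34.3973
SPL = 87.1 + (-34.3973) = 52.7

52.7 dB


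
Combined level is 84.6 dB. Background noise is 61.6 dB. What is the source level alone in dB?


Given values:
  L_total = 84.6 dB, L_bg = 61.6 dB
Formula: L_source = 10 * log10(10^(L_total/10) - 10^(L_bg/10))
Convert to linear:
  10^(84.6/10) = 288403150.3127
  10^(61.6/10) = 1445439.7707
Difference: 288403150.3127 - 1445439.7707 = 286957710.542
L_source = 10 * log10(286957710.542) = 84.58

84.58 dB


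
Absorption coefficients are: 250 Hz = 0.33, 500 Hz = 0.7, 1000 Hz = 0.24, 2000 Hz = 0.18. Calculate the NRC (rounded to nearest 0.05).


Given values:
  a_250 = 0.33, a_500 = 0.7
  a_1000 = 0.24, a_2000 = 0.18
Formula: NRC = (a250 + a500 + a1000 + a2000) / 4
Sum = 0.33 + 0.7 + 0.24 + 0.18 = 1.45
NRC = 1.45 / 4 = 0.3625
Rounded to nearest 0.05: 0.35

0.35


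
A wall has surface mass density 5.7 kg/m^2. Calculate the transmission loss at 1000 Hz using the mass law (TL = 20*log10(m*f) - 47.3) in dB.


Given values:
  m = 5.7 kg/m^2, f = 1000 Hz
Formula: TL = 20 * log10(m * f) - 47.3
Compute m * f = 5.7 * 1000 = 5700.0
Compute log10(5700.0) = 3.755875
Compute 20 * 3.755875 = 75.1175
TL = 75.1175 - 47.3 = 27.82

27.82 dB


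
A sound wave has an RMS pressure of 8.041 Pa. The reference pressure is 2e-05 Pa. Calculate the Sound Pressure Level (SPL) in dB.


Given values:
  p = 8.041 Pa
  p_ref = 2e-05 Pa
Formula: SPL = 20 * log10(p / p_ref)
Compute ratio: p / p_ref = 8.041 / 2e-05 = 402050
Compute log10: log10(402050) = 5.60428
Multiply: SPL = 20 * 5.60428 = 112.09

112.09 dB


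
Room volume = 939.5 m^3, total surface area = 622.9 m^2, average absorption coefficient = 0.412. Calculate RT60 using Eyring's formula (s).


Given values:
  V = 939.5 m^3, S = 622.9 m^2, alpha = 0.412
Formula: RT60 = 0.161 * V / (-S * ln(1 - alpha))
Compute ln(1 - 0.412) = ln(0.588) = -0.531028
Denominator: -622.9 * -0.531028 = 330.7773
Numerator: 0.161 * 939.5 = 151.2595
RT60 = 151.2595 / 330.7773 = 0.457

0.457 s


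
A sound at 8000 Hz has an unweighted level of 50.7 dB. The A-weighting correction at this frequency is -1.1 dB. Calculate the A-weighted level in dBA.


Given values:
  SPL = 50.7 dB
  A-weighting at 8000 Hz = -1.1 dB
Formula: L_A = SPL + A_weight
L_A = 50.7 + (-1.1)
L_A = 49.6

49.6 dBA


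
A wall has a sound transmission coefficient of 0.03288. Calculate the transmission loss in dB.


Given values:
  tau = 0.03288
Formula: TL = 10 * log10(1 / tau)
Compute 1 / tau = 1 / 0.03288 = 30.4136
Compute log10(30.4136) = 1.483068
TL = 10 * 1.483068 = 14.83

14.83 dB


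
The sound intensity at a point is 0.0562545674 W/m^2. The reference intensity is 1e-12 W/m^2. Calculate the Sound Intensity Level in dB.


Given values:
  I = 0.0562545674 W/m^2
  I_ref = 1e-12 W/m^2
Formula: SIL = 10 * log10(I / I_ref)
Compute ratio: I / I_ref = 56254567400
Compute log10: log10(56254567400) = 10.750158
Multiply: SIL = 10 * 10.750158 = 107.5

107.5 dB


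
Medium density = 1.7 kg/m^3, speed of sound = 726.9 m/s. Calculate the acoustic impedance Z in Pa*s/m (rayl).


Given values:
  rho = 1.7 kg/m^3
  c = 726.9 m/s
Formula: Z = rho * c
Z = 1.7 * 726.9
Z = 1235.73

1235.73 rayl


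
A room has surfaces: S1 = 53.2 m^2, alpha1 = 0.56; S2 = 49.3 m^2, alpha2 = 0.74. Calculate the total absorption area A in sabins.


Given surfaces:
  Surface 1: 53.2 * 0.56 = 29.792
  Surface 2: 49.3 * 0.74 = 36.482
Formula: A = sum(Si * alpha_i)
A = 29.792 + 36.482
A = 66.27

66.27 sabins


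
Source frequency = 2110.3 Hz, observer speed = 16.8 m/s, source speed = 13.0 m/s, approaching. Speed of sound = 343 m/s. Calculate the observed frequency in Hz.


Given values:
  f_s = 2110.3 Hz, v_o = 16.8 m/s, v_s = 13.0 m/s
  Direction: approaching
Formula: f_o = f_s * (c + v_o) / (c - v_s)
Numerator: c + v_o = 343 + 16.8 = 359.8
Denominator: c - v_s = 343 - 13.0 = 330.0
f_o = 2110.3 * 359.8 / 330.0 = 2300.87

2300.87 Hz


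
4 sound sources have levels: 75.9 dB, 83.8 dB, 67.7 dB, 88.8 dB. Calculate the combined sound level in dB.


Formula: L_total = 10 * log10( sum(10^(Li/10)) )
  Source 1: 10^(75.9/10) = 38904514.4994
  Source 2: 10^(83.8/10) = 239883291.9019
  Source 3: 10^(67.7/10) = 5888436.5536
  Source 4: 10^(88.8/10) = 758577575.0292
Sum of linear values = 1043253817.9841
L_total = 10 * log10(1043253817.9841) = 90.18

90.18 dB


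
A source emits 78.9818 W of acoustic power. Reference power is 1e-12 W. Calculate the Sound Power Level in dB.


Given values:
  W = 78.9818 W
  W_ref = 1e-12 W
Formula: SWL = 10 * log10(W / W_ref)
Compute ratio: W / W_ref = 78981800000000
Compute log10: log10(78981800000000) = 13.897527
Multiply: SWL = 10 * 13.897527 = 138.98

138.98 dB


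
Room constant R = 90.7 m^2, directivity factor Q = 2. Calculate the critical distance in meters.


Given values:
  R = 90.7 m^2, Q = 2
Formula: d_c = 0.141 * sqrt(Q * R)
Compute Q * R = 2 * 90.7 = 181.4
Compute sqrt(181.4) = 13.4685
d_c = 0.141 * 13.4685 = 1.899

1.899 m


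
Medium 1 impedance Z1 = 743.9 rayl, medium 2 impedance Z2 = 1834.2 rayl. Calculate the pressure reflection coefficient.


Given values:
  Z1 = 743.9 rayl, Z2 = 1834.2 rayl
Formula: R = (Z2 - Z1) / (Z2 + Z1)
Numerator: Z2 - Z1 = 1834.2 - 743.9 = 1090.3
Denominator: Z2 + Z1 = 1834.2 + 743.9 = 2578.1
R = 1090.3 / 2578.1 = 0.4229

0.4229


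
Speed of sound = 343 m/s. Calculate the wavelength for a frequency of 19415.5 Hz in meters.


Given values:
  c = 343 m/s, f = 19415.5 Hz
Formula: lambda = c / f
lambda = 343 / 19415.5
lambda = 0.0177

0.0177 m


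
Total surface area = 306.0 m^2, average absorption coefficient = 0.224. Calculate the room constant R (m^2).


Given values:
  S = 306.0 m^2, alpha = 0.224
Formula: R = S * alpha / (1 - alpha)
Numerator: 306.0 * 0.224 = 68.544
Denominator: 1 - 0.224 = 0.776
R = 68.544 / 0.776 = 88.33

88.33 m^2


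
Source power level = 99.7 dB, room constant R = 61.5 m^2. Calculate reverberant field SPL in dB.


Given values:
  Lw = 99.7 dB, R = 61.5 m^2
Formula: SPL = Lw + 10 * log10(4 / R)
Compute 4 / R = 4 / 61.5 = 0.065041
Compute 10 * log10(0.065041) = -11.8681
SPL = 99.7 + (-11.8681) = 87.83

87.83 dB


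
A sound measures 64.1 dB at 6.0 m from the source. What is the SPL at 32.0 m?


Given values:
  SPL1 = 64.1 dB, r1 = 6.0 m, r2 = 32.0 m
Formula: SPL2 = SPL1 - 20 * log10(r2 / r1)
Compute ratio: r2 / r1 = 32.0 / 6.0 = 5.3333
Compute log10: log10(5.3333) = 0.726996
Compute drop: 20 * 0.726996 = 14.5399
SPL2 = 64.1 - 14.5399 = 49.56

49.56 dB


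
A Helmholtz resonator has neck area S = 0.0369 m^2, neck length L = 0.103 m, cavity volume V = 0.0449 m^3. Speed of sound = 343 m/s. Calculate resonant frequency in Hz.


Given values:
  S = 0.0369 m^2, L = 0.103 m, V = 0.0449 m^3, c = 343 m/s
Formula: f = (c / (2*pi)) * sqrt(S / (V * L))
Compute V * L = 0.0449 * 0.103 = 0.0046247
Compute S / (V * L) = 0.0369 / 0.0046247 = 7.9789
Compute sqrt(7.9789) = 2.824695
Compute c / (2*pi) = 343 / 6.283185 = 54.590148
f = 54.590148 * 2.824695 = 154.2

154.2 Hz


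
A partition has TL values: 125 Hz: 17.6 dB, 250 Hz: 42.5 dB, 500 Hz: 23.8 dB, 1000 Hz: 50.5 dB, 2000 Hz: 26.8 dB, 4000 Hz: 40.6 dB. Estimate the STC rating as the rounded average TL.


Given TL values at each frequency:
  125 Hz: 17.6 dB
  250 Hz: 42.5 dB
  500 Hz: 23.8 dB
  1000 Hz: 50.5 dB
  2000 Hz: 26.8 dB
  4000 Hz: 40.6 dB
Formula: STC ~ round(average of TL values)
Sum = 17.6 + 42.5 + 23.8 + 50.5 + 26.8 + 40.6 = 201.8
Average = 201.8 / 6 = 33.63
Rounded: 34

34


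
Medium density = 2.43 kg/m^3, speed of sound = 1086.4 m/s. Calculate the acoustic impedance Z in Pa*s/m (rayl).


Given values:
  rho = 2.43 kg/m^3
  c = 1086.4 m/s
Formula: Z = rho * c
Z = 2.43 * 1086.4
Z = 2639.95

2639.95 rayl


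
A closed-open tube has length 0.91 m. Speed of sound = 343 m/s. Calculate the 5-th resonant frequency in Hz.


Given values:
  Tube type: closed-open, L = 0.91 m, c = 343 m/s, n = 5
Formula: f_n = (2n - 1) * c / (4 * L)
Compute 2n - 1 = 2*5 - 1 = 9
Compute 4 * L = 4 * 0.91 = 3.64
f = 9 * 343 / 3.64
f = 848.08

848.08 Hz


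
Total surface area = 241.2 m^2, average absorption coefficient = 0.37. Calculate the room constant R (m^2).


Given values:
  S = 241.2 m^2, alpha = 0.37
Formula: R = S * alpha / (1 - alpha)
Numerator: 241.2 * 0.37 = 89.244
Denominator: 1 - 0.37 = 0.63
R = 89.244 / 0.63 = 141.66

141.66 m^2


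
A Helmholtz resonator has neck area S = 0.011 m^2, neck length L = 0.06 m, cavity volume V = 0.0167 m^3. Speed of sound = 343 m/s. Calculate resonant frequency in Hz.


Given values:
  S = 0.011 m^2, L = 0.06 m, V = 0.0167 m^3, c = 343 m/s
Formula: f = (c / (2*pi)) * sqrt(S / (V * L))
Compute V * L = 0.0167 * 0.06 = 0.001002
Compute S / (V * L) = 0.011 / 0.001002 = 10.978
Compute sqrt(10.978) = 3.313307
Compute c / (2*pi) = 343 / 6.283185 = 54.590148
f = 54.590148 * 3.313307 = 180.87

180.87 Hz


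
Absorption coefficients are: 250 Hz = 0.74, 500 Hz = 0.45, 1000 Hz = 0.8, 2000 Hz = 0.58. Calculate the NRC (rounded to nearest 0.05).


Given values:
  a_250 = 0.74, a_500 = 0.45
  a_1000 = 0.8, a_2000 = 0.58
Formula: NRC = (a250 + a500 + a1000 + a2000) / 4
Sum = 0.74 + 0.45 + 0.8 + 0.58 = 2.57
NRC = 2.57 / 4 = 0.6425
Rounded to nearest 0.05: 0.65

0.65


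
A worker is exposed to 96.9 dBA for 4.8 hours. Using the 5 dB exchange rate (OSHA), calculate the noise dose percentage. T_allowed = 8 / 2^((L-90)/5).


Given values:
  L = 96.9 dBA, T = 4.8 hours
Formula: T_allowed = 8 / 2^((L - 90) / 5)
Compute exponent: (96.9 - 90) / 5 = 1.38
Compute 2^(1.38) = 2.602684
T_allowed = 8 / 2.602684 = 3.07375 hours
Dose = (T / T_allowed) * 100
Dose = (4.8 / 3.07375) * 100 = 156.16

156.16 %


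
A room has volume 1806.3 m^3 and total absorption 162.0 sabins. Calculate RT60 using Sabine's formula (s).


Given values:
  V = 1806.3 m^3
  A = 162.0 sabins
Formula: RT60 = 0.161 * V / A
Numerator: 0.161 * 1806.3 = 290.8143
RT60 = 290.8143 / 162.0 = 1.795

1.795 s


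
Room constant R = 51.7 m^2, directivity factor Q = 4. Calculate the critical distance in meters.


Given values:
  R = 51.7 m^2, Q = 4
Formula: d_c = 0.141 * sqrt(Q * R)
Compute Q * R = 4 * 51.7 = 206.8
Compute sqrt(206.8) = 14.3805
d_c = 0.141 * 14.3805 = 2.028

2.028 m


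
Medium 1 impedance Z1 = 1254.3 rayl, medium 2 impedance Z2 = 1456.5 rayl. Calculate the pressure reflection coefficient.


Given values:
  Z1 = 1254.3 rayl, Z2 = 1456.5 rayl
Formula: R = (Z2 - Z1) / (Z2 + Z1)
Numerator: Z2 - Z1 = 1456.5 - 1254.3 = 202.2
Denominator: Z2 + Z1 = 1456.5 + 1254.3 = 2710.8
R = 202.2 / 2710.8 = 0.0746

0.0746


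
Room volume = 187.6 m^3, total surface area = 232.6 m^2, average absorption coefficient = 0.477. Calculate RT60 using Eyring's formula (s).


Given values:
  V = 187.6 m^3, S = 232.6 m^2, alpha = 0.477
Formula: RT60 = 0.161 * V / (-S * ln(1 - alpha))
Compute ln(1 - 0.477) = ln(0.523) = -0.648174
Denominator: -232.6 * -0.648174 = 150.7653
Numerator: 0.161 * 187.6 = 30.2036
RT60 = 30.2036 / 150.7653 = 0.2

0.2 s


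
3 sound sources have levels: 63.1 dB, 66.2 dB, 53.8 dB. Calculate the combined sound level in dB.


Formula: L_total = 10 * log10( sum(10^(Li/10)) )
  Source 1: 10^(63.1/10) = 2041737.9447
  Source 2: 10^(66.2/10) = 4168693.8347
  Source 3: 10^(53.8/10) = 239883.2919
Sum of linear values = 6450315.0713
L_total = 10 * log10(6450315.0713) = 68.1

68.1 dB


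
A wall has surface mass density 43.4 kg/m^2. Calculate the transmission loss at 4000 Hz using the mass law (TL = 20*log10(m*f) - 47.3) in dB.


Given values:
  m = 43.4 kg/m^2, f = 4000 Hz
Formula: TL = 20 * log10(m * f) - 47.3
Compute m * f = 43.4 * 4000 = 173600.0
Compute log10(173600.0) = 5.23955
Compute 20 * 5.23955 = 104.791
TL = 104.791 - 47.3 = 57.49

57.49 dB


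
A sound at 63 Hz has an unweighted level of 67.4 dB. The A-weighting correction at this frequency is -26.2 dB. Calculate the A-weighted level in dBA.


Given values:
  SPL = 67.4 dB
  A-weighting at 63 Hz = -26.2 dB
Formula: L_A = SPL + A_weight
L_A = 67.4 + (-26.2)
L_A = 41.2

41.2 dBA


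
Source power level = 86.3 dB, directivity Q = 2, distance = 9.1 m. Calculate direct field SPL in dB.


Given values:
  Lw = 86.3 dB, Q = 2, r = 9.1 m
Formula: SPL = Lw + 10 * log10(Q / (4 * pi * r^2))
Compute 4 * pi * r^2 = 4 * pi * 9.1^2 = 1040.6212
Compute Q / denom = 2 / 1040.6212 = 0.00192193
Compute 10 * log10(0.00192193) = -27.1626
SPL = 86.3 + (-27.1626) = 59.14

59.14 dB


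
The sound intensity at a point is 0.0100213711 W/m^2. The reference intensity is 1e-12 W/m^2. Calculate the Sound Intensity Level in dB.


Given values:
  I = 0.0100213711 W/m^2
  I_ref = 1e-12 W/m^2
Formula: SIL = 10 * log10(I / I_ref)
Compute ratio: I / I_ref = 10021371100
Compute log10: log10(10021371100) = 10.000927
Multiply: SIL = 10 * 10.000927 = 100.01

100.01 dB


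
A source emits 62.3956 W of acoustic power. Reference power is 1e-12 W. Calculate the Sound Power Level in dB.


Given values:
  W = 62.3956 W
  W_ref = 1e-12 W
Formula: SWL = 10 * log10(W / W_ref)
Compute ratio: W / W_ref = 62395600000000
Compute log10: log10(62395600000000) = 13.795154
Multiply: SWL = 10 * 13.795154 = 137.95

137.95 dB


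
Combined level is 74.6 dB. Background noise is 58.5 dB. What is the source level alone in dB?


Given values:
  L_total = 74.6 dB, L_bg = 58.5 dB
Formula: L_source = 10 * log10(10^(L_total/10) - 10^(L_bg/10))
Convert to linear:
  10^(74.6/10) = 28840315.0313
  10^(58.5/10) = 707945.7844
Difference: 28840315.0313 - 707945.7844 = 28132369.2469
L_source = 10 * log10(28132369.2469) = 74.49

74.49 dB


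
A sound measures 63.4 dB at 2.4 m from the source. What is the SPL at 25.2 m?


Given values:
  SPL1 = 63.4 dB, r1 = 2.4 m, r2 = 25.2 m
Formula: SPL2 = SPL1 - 20 * log10(r2 / r1)
Compute ratio: r2 / r1 = 25.2 / 2.4 = 10.5
Compute log10: log10(10.5) = 1.021189
Compute drop: 20 * 1.021189 = 20.4238
SPL2 = 63.4 - 20.4238 = 42.98

42.98 dB


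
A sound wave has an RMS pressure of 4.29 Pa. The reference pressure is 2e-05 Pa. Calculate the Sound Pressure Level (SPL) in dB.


Given values:
  p = 4.29 Pa
  p_ref = 2e-05 Pa
Formula: SPL = 20 * log10(p / p_ref)
Compute ratio: p / p_ref = 4.29 / 2e-05 = 214500
Compute log10: log10(214500) = 5.331427
Multiply: SPL = 20 * 5.331427 = 106.63

106.63 dB


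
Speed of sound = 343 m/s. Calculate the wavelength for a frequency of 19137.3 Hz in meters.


Given values:
  c = 343 m/s, f = 19137.3 Hz
Formula: lambda = c / f
lambda = 343 / 19137.3
lambda = 0.0179

0.0179 m


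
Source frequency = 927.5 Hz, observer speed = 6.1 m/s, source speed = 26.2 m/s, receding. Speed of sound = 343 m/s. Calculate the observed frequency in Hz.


Given values:
  f_s = 927.5 Hz, v_o = 6.1 m/s, v_s = 26.2 m/s
  Direction: receding
Formula: f_o = f_s * (c - v_o) / (c + v_s)
Numerator: c - v_o = 343 - 6.1 = 336.9
Denominator: c + v_s = 343 + 26.2 = 369.2
f_o = 927.5 * 336.9 / 369.2 = 846.36

846.36 Hz


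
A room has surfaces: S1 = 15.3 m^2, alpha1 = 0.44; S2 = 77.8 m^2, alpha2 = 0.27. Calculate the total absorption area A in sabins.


Given surfaces:
  Surface 1: 15.3 * 0.44 = 6.732
  Surface 2: 77.8 * 0.27 = 21.006
Formula: A = sum(Si * alpha_i)
A = 6.732 + 21.006
A = 27.74

27.74 sabins


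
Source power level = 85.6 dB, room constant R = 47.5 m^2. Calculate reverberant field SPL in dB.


Given values:
  Lw = 85.6 dB, R = 47.5 m^2
Formula: SPL = Lw + 10 * log10(4 / R)
Compute 4 / R = 4 / 47.5 = 0.084211
Compute 10 * log10(0.084211) = -10.7463
SPL = 85.6 + (-10.7463) = 74.85

74.85 dB


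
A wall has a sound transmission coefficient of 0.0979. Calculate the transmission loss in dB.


Given values:
  tau = 0.0979
Formula: TL = 10 * log10(1 / tau)
Compute 1 / tau = 1 / 0.0979 = 10.2145
Compute log10(10.2145) = 1.009217
TL = 10 * 1.009217 = 10.09

10.09 dB


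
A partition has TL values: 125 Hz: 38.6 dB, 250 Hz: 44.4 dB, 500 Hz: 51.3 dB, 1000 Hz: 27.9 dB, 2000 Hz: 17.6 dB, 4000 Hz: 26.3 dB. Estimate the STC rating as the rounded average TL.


Given TL values at each frequency:
  125 Hz: 38.6 dB
  250 Hz: 44.4 dB
  500 Hz: 51.3 dB
  1000 Hz: 27.9 dB
  2000 Hz: 17.6 dB
  4000 Hz: 26.3 dB
Formula: STC ~ round(average of TL values)
Sum = 38.6 + 44.4 + 51.3 + 27.9 + 17.6 + 26.3 = 206.1
Average = 206.1 / 6 = 34.35
Rounded: 34

34


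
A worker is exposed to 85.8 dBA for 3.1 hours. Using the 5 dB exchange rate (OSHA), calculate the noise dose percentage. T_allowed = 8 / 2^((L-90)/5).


Given values:
  L = 85.8 dBA, T = 3.1 hours
Formula: T_allowed = 8 / 2^((L - 90) / 5)
Compute exponent: (85.8 - 90) / 5 = -0.84
Compute 2^(-0.84) = 0.558644
T_allowed = 8 / 0.558644 = 14.32039 hours
Dose = (T / T_allowed) * 100
Dose = (3.1 / 14.32039) * 100 = 21.65

21.65 %


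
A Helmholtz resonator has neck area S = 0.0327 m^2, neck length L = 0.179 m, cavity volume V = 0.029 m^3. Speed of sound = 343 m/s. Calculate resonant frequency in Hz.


Given values:
  S = 0.0327 m^2, L = 0.179 m, V = 0.029 m^3, c = 343 m/s
Formula: f = (c / (2*pi)) * sqrt(S / (V * L))
Compute V * L = 0.029 * 0.179 = 0.005191
Compute S / (V * L) = 0.0327 / 0.005191 = 6.2994
Compute sqrt(6.2994) = 2.509861
Compute c / (2*pi) = 343 / 6.283185 = 54.590148
f = 54.590148 * 2.509861 = 137.01

137.01 Hz


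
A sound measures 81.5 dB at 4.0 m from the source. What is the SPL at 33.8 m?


Given values:
  SPL1 = 81.5 dB, r1 = 4.0 m, r2 = 33.8 m
Formula: SPL2 = SPL1 - 20 * log10(r2 / r1)
Compute ratio: r2 / r1 = 33.8 / 4.0 = 8.45
Compute log10: log10(8.45) = 0.926857
Compute drop: 20 * 0.926857 = 18.5371
SPL2 = 81.5 - 18.5371 = 62.96

62.96 dB


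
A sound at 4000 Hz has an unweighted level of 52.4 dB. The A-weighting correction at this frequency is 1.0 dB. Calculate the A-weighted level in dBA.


Given values:
  SPL = 52.4 dB
  A-weighting at 4000 Hz = 1.0 dB
Formula: L_A = SPL + A_weight
L_A = 52.4 + (1.0)
L_A = 53.4

53.4 dBA


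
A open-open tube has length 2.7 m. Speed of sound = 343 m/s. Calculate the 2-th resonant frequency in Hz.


Given values:
  Tube type: open-open, L = 2.7 m, c = 343 m/s, n = 2
Formula: f_n = n * c / (2 * L)
Compute 2 * L = 2 * 2.7 = 5.4
f = 2 * 343 / 5.4
f = 127.04

127.04 Hz


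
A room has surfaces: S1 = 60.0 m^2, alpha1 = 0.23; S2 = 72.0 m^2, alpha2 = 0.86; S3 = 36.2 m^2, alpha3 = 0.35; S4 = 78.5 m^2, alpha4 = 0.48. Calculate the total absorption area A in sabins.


Given surfaces:
  Surface 1: 60.0 * 0.23 = 13.8
  Surface 2: 72.0 * 0.86 = 61.92
  Surface 3: 36.2 * 0.35 = 12.67
  Surface 4: 78.5 * 0.48 = 37.68
Formula: A = sum(Si * alpha_i)
A = 13.8 + 61.92 + 12.67 + 37.68
A = 126.07

126.07 sabins


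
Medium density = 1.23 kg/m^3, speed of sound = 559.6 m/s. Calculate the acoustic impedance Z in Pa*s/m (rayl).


Given values:
  rho = 1.23 kg/m^3
  c = 559.6 m/s
Formula: Z = rho * c
Z = 1.23 * 559.6
Z = 688.31

688.31 rayl


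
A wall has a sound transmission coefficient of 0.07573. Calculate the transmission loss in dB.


Given values:
  tau = 0.07573
Formula: TL = 10 * log10(1 / tau)
Compute 1 / tau = 1 / 0.07573 = 13.2048
Compute log10(13.2048) = 1.120732
TL = 10 * 1.120732 = 11.21

11.21 dB


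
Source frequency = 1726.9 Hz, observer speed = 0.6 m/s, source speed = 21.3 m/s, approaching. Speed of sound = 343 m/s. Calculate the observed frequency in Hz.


Given values:
  f_s = 1726.9 Hz, v_o = 0.6 m/s, v_s = 21.3 m/s
  Direction: approaching
Formula: f_o = f_s * (c + v_o) / (c - v_s)
Numerator: c + v_o = 343 + 0.6 = 343.6
Denominator: c - v_s = 343 - 21.3 = 321.7
f_o = 1726.9 * 343.6 / 321.7 = 1844.46

1844.46 Hz


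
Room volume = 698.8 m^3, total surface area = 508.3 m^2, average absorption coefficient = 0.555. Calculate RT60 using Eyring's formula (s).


Given values:
  V = 698.8 m^3, S = 508.3 m^2, alpha = 0.555
Formula: RT60 = 0.161 * V / (-S * ln(1 - alpha))
Compute ln(1 - 0.555) = ln(0.445) = -0.809681
Denominator: -508.3 * -0.809681 = 411.5609
Numerator: 0.161 * 698.8 = 112.5068
RT60 = 112.5068 / 411.5609 = 0.273

0.273 s


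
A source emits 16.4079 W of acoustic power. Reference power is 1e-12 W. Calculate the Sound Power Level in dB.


Given values:
  W = 16.4079 W
  W_ref = 1e-12 W
Formula: SWL = 10 * log10(W / W_ref)
Compute ratio: W / W_ref = 16407900000000
Compute log10: log10(16407900000000) = 13.215053
Multiply: SWL = 10 * 13.215053 = 132.15

132.15 dB


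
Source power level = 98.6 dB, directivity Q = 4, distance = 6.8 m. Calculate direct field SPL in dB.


Given values:
  Lw = 98.6 dB, Q = 4, r = 6.8 m
Formula: SPL = Lw + 10 * log10(Q / (4 * pi * r^2))
Compute 4 * pi * r^2 = 4 * pi * 6.8^2 = 581.069
Compute Q / denom = 4 / 581.069 = 0.00688386
Compute 10 * log10(0.00688386) = -21.6217
SPL = 98.6 + (-21.6217) = 76.98

76.98 dB


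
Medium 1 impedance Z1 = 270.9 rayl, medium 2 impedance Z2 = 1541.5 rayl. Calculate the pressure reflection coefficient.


Given values:
  Z1 = 270.9 rayl, Z2 = 1541.5 rayl
Formula: R = (Z2 - Z1) / (Z2 + Z1)
Numerator: Z2 - Z1 = 1541.5 - 270.9 = 1270.6
Denominator: Z2 + Z1 = 1541.5 + 270.9 = 1812.4
R = 1270.6 / 1812.4 = 0.7011

0.7011


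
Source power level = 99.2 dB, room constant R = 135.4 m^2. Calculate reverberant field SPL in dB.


Given values:
  Lw = 99.2 dB, R = 135.4 m^2
Formula: SPL = Lw + 10 * log10(4 / R)
Compute 4 / R = 4 / 135.4 = 0.029542
Compute 10 * log10(0.029542) = -15.2956
SPL = 99.2 + (-15.2956) = 83.9

83.9 dB


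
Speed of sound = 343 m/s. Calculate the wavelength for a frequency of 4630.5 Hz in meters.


Given values:
  c = 343 m/s, f = 4630.5 Hz
Formula: lambda = c / f
lambda = 343 / 4630.5
lambda = 0.0741

0.0741 m


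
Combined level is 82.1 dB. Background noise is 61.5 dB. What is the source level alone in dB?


Given values:
  L_total = 82.1 dB, L_bg = 61.5 dB
Formula: L_source = 10 * log10(10^(L_total/10) - 10^(L_bg/10))
Convert to linear:
  10^(82.1/10) = 162181009.7359
  10^(61.5/10) = 1412537.5446
Difference: 162181009.7359 - 1412537.5446 = 160768472.1913
L_source = 10 * log10(160768472.1913) = 82.06

82.06 dB


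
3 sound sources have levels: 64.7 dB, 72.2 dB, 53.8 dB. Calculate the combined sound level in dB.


Formula: L_total = 10 * log10( sum(10^(Li/10)) )
  Source 1: 10^(64.7/10) = 2951209.2267
  Source 2: 10^(72.2/10) = 16595869.0744
  Source 3: 10^(53.8/10) = 239883.2919
Sum of linear values = 19786961.593
L_total = 10 * log10(19786961.593) = 72.96

72.96 dB


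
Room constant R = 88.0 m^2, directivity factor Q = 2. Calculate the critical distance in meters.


Given values:
  R = 88.0 m^2, Q = 2
Formula: d_c = 0.141 * sqrt(Q * R)
Compute Q * R = 2 * 88.0 = 176.0
Compute sqrt(176.0) = 13.2665
d_c = 0.141 * 13.2665 = 1.871

1.871 m


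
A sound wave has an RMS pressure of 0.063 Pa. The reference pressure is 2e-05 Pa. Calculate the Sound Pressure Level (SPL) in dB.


Given values:
  p = 0.063 Pa
  p_ref = 2e-05 Pa
Formula: SPL = 20 * log10(p / p_ref)
Compute ratio: p / p_ref = 0.063 / 2e-05 = 3150
Compute log10: log10(3150) = 3.498311
Multiply: SPL = 20 * 3.498311 = 69.97

69.97 dB


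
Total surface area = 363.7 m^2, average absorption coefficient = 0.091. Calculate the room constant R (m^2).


Given values:
  S = 363.7 m^2, alpha = 0.091
Formula: R = S * alpha / (1 - alpha)
Numerator: 363.7 * 0.091 = 33.0967
Denominator: 1 - 0.091 = 0.909
R = 33.0967 / 0.909 = 36.41

36.41 m^2


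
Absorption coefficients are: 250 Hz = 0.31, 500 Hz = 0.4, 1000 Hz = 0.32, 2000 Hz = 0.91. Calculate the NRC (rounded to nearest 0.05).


Given values:
  a_250 = 0.31, a_500 = 0.4
  a_1000 = 0.32, a_2000 = 0.91
Formula: NRC = (a250 + a500 + a1000 + a2000) / 4
Sum = 0.31 + 0.4 + 0.32 + 0.91 = 1.94
NRC = 1.94 / 4 = 0.485
Rounded to nearest 0.05: 0.5

0.5


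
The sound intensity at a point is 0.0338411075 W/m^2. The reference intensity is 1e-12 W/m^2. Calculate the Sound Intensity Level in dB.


Given values:
  I = 0.0338411075 W/m^2
  I_ref = 1e-12 W/m^2
Formula: SIL = 10 * log10(I / I_ref)
Compute ratio: I / I_ref = 33841107500
Compute log10: log10(33841107500) = 10.529445
Multiply: SIL = 10 * 10.529445 = 105.29

105.29 dB


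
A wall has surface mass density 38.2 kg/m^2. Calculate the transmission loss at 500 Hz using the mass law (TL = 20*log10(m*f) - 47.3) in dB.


Given values:
  m = 38.2 kg/m^2, f = 500 Hz
Formula: TL = 20 * log10(m * f) - 47.3
Compute m * f = 38.2 * 500 = 19100.0
Compute log10(19100.0) = 4.281033
Compute 20 * 4.281033 = 85.6207
TL = 85.6207 - 47.3 = 38.32

38.32 dB


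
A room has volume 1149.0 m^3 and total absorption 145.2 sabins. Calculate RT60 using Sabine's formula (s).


Given values:
  V = 1149.0 m^3
  A = 145.2 sabins
Formula: RT60 = 0.161 * V / A
Numerator: 0.161 * 1149.0 = 184.989
RT60 = 184.989 / 145.2 = 1.274

1.274 s


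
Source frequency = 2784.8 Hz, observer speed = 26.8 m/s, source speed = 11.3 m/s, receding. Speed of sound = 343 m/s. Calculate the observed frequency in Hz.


Given values:
  f_s = 2784.8 Hz, v_o = 26.8 m/s, v_s = 11.3 m/s
  Direction: receding
Formula: f_o = f_s * (c - v_o) / (c + v_s)
Numerator: c - v_o = 343 - 26.8 = 316.2
Denominator: c + v_s = 343 + 11.3 = 354.3
f_o = 2784.8 * 316.2 / 354.3 = 2485.33

2485.33 Hz


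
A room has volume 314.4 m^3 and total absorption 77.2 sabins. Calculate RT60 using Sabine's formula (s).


Given values:
  V = 314.4 m^3
  A = 77.2 sabins
Formula: RT60 = 0.161 * V / A
Numerator: 0.161 * 314.4 = 50.6184
RT60 = 50.6184 / 77.2 = 0.656

0.656 s


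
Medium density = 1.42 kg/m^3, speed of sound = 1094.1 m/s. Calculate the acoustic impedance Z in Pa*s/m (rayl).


Given values:
  rho = 1.42 kg/m^3
  c = 1094.1 m/s
Formula: Z = rho * c
Z = 1.42 * 1094.1
Z = 1553.62

1553.62 rayl


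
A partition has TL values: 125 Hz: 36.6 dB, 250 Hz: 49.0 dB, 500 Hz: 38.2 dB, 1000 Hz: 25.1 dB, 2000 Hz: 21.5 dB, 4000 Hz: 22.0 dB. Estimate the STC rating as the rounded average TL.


Given TL values at each frequency:
  125 Hz: 36.6 dB
  250 Hz: 49.0 dB
  500 Hz: 38.2 dB
  1000 Hz: 25.1 dB
  2000 Hz: 21.5 dB
  4000 Hz: 22.0 dB
Formula: STC ~ round(average of TL values)
Sum = 36.6 + 49.0 + 38.2 + 25.1 + 21.5 + 22.0 = 192.4
Average = 192.4 / 6 = 32.07
Rounded: 32

32


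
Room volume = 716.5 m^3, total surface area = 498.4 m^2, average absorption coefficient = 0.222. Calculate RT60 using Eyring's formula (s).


Given values:
  V = 716.5 m^3, S = 498.4 m^2, alpha = 0.222
Formula: RT60 = 0.161 * V / (-S * ln(1 - alpha))
Compute ln(1 - 0.222) = ln(0.778) = -0.251029
Denominator: -498.4 * -0.251029 = 125.1129
Numerator: 0.161 * 716.5 = 115.3565
RT60 = 115.3565 / 125.1129 = 0.922

0.922 s


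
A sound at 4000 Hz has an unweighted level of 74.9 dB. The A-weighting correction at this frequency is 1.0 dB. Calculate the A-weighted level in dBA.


Given values:
  SPL = 74.9 dB
  A-weighting at 4000 Hz = 1.0 dB
Formula: L_A = SPL + A_weight
L_A = 74.9 + (1.0)
L_A = 75.9

75.9 dBA


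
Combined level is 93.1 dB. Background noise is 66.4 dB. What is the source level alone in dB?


Given values:
  L_total = 93.1 dB, L_bg = 66.4 dB
Formula: L_source = 10 * log10(10^(L_total/10) - 10^(L_bg/10))
Convert to linear:
  10^(93.1/10) = 2041737944.6695
  10^(66.4/10) = 4365158.3224
Difference: 2041737944.6695 - 4365158.3224 = 2037372786.3471
L_source = 10 * log10(2037372786.3471) = 93.09

93.09 dB


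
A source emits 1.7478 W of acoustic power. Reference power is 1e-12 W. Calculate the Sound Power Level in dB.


Given values:
  W = 1.7478 W
  W_ref = 1e-12 W
Formula: SWL = 10 * log10(W / W_ref)
Compute ratio: W / W_ref = 1747800000000
Compute log10: log10(1747800000000) = 12.242492
Multiply: SWL = 10 * 12.242492 = 122.42

122.42 dB


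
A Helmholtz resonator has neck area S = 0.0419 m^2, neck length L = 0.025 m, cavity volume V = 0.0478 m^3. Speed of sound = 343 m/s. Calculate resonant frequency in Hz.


Given values:
  S = 0.0419 m^2, L = 0.025 m, V = 0.0478 m^3, c = 343 m/s
Formula: f = (c / (2*pi)) * sqrt(S / (V * L))
Compute V * L = 0.0478 * 0.025 = 0.001195
Compute S / (V * L) = 0.0419 / 0.001195 = 35.0628
Compute sqrt(35.0628) = 5.921385
Compute c / (2*pi) = 343 / 6.283185 = 54.590148
f = 54.590148 * 5.921385 = 323.25

323.25 Hz


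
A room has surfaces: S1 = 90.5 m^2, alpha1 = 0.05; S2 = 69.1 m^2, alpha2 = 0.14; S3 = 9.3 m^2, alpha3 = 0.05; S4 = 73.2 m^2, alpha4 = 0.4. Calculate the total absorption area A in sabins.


Given surfaces:
  Surface 1: 90.5 * 0.05 = 4.525
  Surface 2: 69.1 * 0.14 = 9.674
  Surface 3: 9.3 * 0.05 = 0.465
  Surface 4: 73.2 * 0.4 = 29.28
Formula: A = sum(Si * alpha_i)
A = 4.525 + 9.674 + 0.465 + 29.28
A = 43.94

43.94 sabins


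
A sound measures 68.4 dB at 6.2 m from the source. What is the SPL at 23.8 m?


Given values:
  SPL1 = 68.4 dB, r1 = 6.2 m, r2 = 23.8 m
Formula: SPL2 = SPL1 - 20 * log10(r2 / r1)
Compute ratio: r2 / r1 = 23.8 / 6.2 = 3.8387
Compute log10: log10(3.8387) = 0.584184
Compute drop: 20 * 0.584184 = 11.6837
SPL2 = 68.4 - 11.6837 = 56.72

56.72 dB


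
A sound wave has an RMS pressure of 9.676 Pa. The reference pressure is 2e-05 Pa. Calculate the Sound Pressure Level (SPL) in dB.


Given values:
  p = 9.676 Pa
  p_ref = 2e-05 Pa
Formula: SPL = 20 * log10(p / p_ref)
Compute ratio: p / p_ref = 9.676 / 2e-05 = 483800
Compute log10: log10(483800) = 5.684666
Multiply: SPL = 20 * 5.684666 = 113.69

113.69 dB


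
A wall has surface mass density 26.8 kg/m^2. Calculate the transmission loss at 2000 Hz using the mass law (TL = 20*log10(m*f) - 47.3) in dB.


Given values:
  m = 26.8 kg/m^2, f = 2000 Hz
Formula: TL = 20 * log10(m * f) - 47.3
Compute m * f = 26.8 * 2000 = 53600.0
Compute log10(53600.0) = 4.729165
Compute 20 * 4.729165 = 94.5833
TL = 94.5833 - 47.3 = 47.28

47.28 dB


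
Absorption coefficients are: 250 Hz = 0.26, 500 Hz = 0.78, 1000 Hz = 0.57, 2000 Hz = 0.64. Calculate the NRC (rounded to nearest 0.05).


Given values:
  a_250 = 0.26, a_500 = 0.78
  a_1000 = 0.57, a_2000 = 0.64
Formula: NRC = (a250 + a500 + a1000 + a2000) / 4
Sum = 0.26 + 0.78 + 0.57 + 0.64 = 2.25
NRC = 2.25 / 4 = 0.5625
Rounded to nearest 0.05: 0.55

0.55


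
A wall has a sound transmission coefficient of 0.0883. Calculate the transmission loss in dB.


Given values:
  tau = 0.0883
Formula: TL = 10 * log10(1 / tau)
Compute 1 / tau = 1 / 0.0883 = 11.325
Compute log10(11.325) = 1.054038
TL = 10 * 1.054038 = 10.54

10.54 dB


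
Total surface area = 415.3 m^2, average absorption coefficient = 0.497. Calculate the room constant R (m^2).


Given values:
  S = 415.3 m^2, alpha = 0.497
Formula: R = S * alpha / (1 - alpha)
Numerator: 415.3 * 0.497 = 206.4041
Denominator: 1 - 0.497 = 0.503
R = 206.4041 / 0.503 = 410.35

410.35 m^2


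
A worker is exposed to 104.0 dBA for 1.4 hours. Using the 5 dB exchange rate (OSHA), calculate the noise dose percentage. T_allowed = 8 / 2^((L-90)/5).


Given values:
  L = 104.0 dBA, T = 1.4 hours
Formula: T_allowed = 8 / 2^((L - 90) / 5)
Compute exponent: (104.0 - 90) / 5 = 2.8
Compute 2^(2.8) = 6.964405
T_allowed = 8 / 6.964405 = 1.148698 hours
Dose = (T / T_allowed) * 100
Dose = (1.4 / 1.148698) * 100 = 121.88

121.88 %


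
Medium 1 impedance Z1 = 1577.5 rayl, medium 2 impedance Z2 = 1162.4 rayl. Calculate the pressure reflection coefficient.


Given values:
  Z1 = 1577.5 rayl, Z2 = 1162.4 rayl
Formula: R = (Z2 - Z1) / (Z2 + Z1)
Numerator: Z2 - Z1 = 1162.4 - 1577.5 = -415.1
Denominator: Z2 + Z1 = 1162.4 + 1577.5 = 2739.9
R = -415.1 / 2739.9 = -0.1515

-0.1515


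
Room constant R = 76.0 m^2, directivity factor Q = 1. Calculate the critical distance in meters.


Given values:
  R = 76.0 m^2, Q = 1
Formula: d_c = 0.141 * sqrt(Q * R)
Compute Q * R = 1 * 76.0 = 76.0
Compute sqrt(76.0) = 8.7178
d_c = 0.141 * 8.7178 = 1.229

1.229 m


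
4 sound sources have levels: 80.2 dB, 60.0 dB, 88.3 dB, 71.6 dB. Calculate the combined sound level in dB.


Formula: L_total = 10 * log10( sum(10^(Li/10)) )
  Source 1: 10^(80.2/10) = 104712854.8051
  Source 2: 10^(60.0/10) = 1000000.0
  Source 3: 10^(88.3/10) = 676082975.392
  Source 4: 10^(71.6/10) = 14454397.7075
Sum of linear values = 796250227.9046
L_total = 10 * log10(796250227.9046) = 89.01

89.01 dB


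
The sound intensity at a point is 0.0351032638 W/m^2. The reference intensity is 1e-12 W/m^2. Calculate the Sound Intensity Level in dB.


Given values:
  I = 0.0351032638 W/m^2
  I_ref = 1e-12 W/m^2
Formula: SIL = 10 * log10(I / I_ref)
Compute ratio: I / I_ref = 35103263800
Compute log10: log10(35103263800) = 10.545347
Multiply: SIL = 10 * 10.545347 = 105.45

105.45 dB


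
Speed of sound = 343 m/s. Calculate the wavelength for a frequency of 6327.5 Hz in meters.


Given values:
  c = 343 m/s, f = 6327.5 Hz
Formula: lambda = c / f
lambda = 343 / 6327.5
lambda = 0.0542

0.0542 m


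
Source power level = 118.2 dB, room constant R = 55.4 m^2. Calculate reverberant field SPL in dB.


Given values:
  Lw = 118.2 dB, R = 55.4 m^2
Formula: SPL = Lw + 10 * log10(4 / R)
Compute 4 / R = 4 / 55.4 = 0.072202
Compute 10 * log10(0.072202) = -11.4145
SPL = 118.2 + (-11.4145) = 106.79

106.79 dB


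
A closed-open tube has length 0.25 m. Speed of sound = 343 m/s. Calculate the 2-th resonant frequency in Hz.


Given values:
  Tube type: closed-open, L = 0.25 m, c = 343 m/s, n = 2
Formula: f_n = (2n - 1) * c / (4 * L)
Compute 2n - 1 = 2*2 - 1 = 3
Compute 4 * L = 4 * 0.25 = 1.0
f = 3 * 343 / 1.0
f = 1029.0

1029.0 Hz


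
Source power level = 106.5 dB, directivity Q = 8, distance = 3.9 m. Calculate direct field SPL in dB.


Given values:
  Lw = 106.5 dB, Q = 8, r = 3.9 m
Formula: SPL = Lw + 10 * log10(Q / (4 * pi * r^2))
Compute 4 * pi * r^2 = 4 * pi * 3.9^2 = 191.1345
Compute Q / denom = 8 / 191.1345 = 0.04185534
Compute 10 * log10(0.04185534) = -13.7825
SPL = 106.5 + (-13.7825) = 92.72

92.72 dB


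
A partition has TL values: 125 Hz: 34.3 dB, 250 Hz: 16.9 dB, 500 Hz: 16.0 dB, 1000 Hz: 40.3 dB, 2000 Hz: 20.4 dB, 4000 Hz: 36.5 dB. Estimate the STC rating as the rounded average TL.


Given TL values at each frequency:
  125 Hz: 34.3 dB
  250 Hz: 16.9 dB
  500 Hz: 16.0 dB
  1000 Hz: 40.3 dB
  2000 Hz: 20.4 dB
  4000 Hz: 36.5 dB
Formula: STC ~ round(average of TL values)
Sum = 34.3 + 16.9 + 16.0 + 40.3 + 20.4 + 36.5 = 164.4
Average = 164.4 / 6 = 27.4
Rounded: 27

27


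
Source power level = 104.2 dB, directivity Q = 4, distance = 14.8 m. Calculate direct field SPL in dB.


Given values:
  Lw = 104.2 dB, Q = 4, r = 14.8 m
Formula: SPL = Lw + 10 * log10(Q / (4 * pi * r^2))
Compute 4 * pi * r^2 = 4 * pi * 14.8^2 = 2752.5378
Compute Q / denom = 4 / 2752.5378 = 0.0014532
Compute 10 * log10(0.0014532) = -28.3767
SPL = 104.2 + (-28.3767) = 75.82

75.82 dB


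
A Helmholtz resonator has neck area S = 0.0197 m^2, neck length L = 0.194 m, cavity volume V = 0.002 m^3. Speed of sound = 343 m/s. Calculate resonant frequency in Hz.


Given values:
  S = 0.0197 m^2, L = 0.194 m, V = 0.002 m^3, c = 343 m/s
Formula: f = (c / (2*pi)) * sqrt(S / (V * L))
Compute V * L = 0.002 * 0.194 = 0.000388
Compute S / (V * L) = 0.0197 / 0.000388 = 50.7732
Compute sqrt(50.7732) = 7.125532
Compute c / (2*pi) = 343 / 6.283185 = 54.590148
f = 54.590148 * 7.125532 = 388.98

388.98 Hz


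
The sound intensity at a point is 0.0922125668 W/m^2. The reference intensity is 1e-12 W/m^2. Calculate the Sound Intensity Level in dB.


Given values:
  I = 0.0922125668 W/m^2
  I_ref = 1e-12 W/m^2
Formula: SIL = 10 * log10(I / I_ref)
Compute ratio: I / I_ref = 92212566800
Compute log10: log10(92212566800) = 10.96479
Multiply: SIL = 10 * 10.96479 = 109.65

109.65 dB


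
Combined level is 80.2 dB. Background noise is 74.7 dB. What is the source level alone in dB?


Given values:
  L_total = 80.2 dB, L_bg = 74.7 dB
Formula: L_source = 10 * log10(10^(L_total/10) - 10^(L_bg/10))
Convert to linear:
  10^(80.2/10) = 104712854.8051
  10^(74.7/10) = 29512092.2667
Difference: 104712854.8051 - 29512092.2667 = 75200762.5384
L_source = 10 * log10(75200762.5384) = 78.76

78.76 dB


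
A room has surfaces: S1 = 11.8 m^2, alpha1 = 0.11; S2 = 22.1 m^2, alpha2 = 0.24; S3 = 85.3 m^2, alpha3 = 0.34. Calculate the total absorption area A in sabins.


Given surfaces:
  Surface 1: 11.8 * 0.11 = 1.298
  Surface 2: 22.1 * 0.24 = 5.304
  Surface 3: 85.3 * 0.34 = 29.002
Formula: A = sum(Si * alpha_i)
A = 1.298 + 5.304 + 29.002
A = 35.6

35.6 sabins


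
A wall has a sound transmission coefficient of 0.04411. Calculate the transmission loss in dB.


Given values:
  tau = 0.04411
Formula: TL = 10 * log10(1 / tau)
Compute 1 / tau = 1 / 0.04411 = 22.6706
Compute log10(22.6706) = 1.355463
TL = 10 * 1.355463 = 13.55

13.55 dB


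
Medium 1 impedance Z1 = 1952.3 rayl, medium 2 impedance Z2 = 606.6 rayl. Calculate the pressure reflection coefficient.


Given values:
  Z1 = 1952.3 rayl, Z2 = 606.6 rayl
Formula: R = (Z2 - Z1) / (Z2 + Z1)
Numerator: Z2 - Z1 = 606.6 - 1952.3 = -1345.7
Denominator: Z2 + Z1 = 606.6 + 1952.3 = 2558.9
R = -1345.7 / 2558.9 = -0.5259

-0.5259


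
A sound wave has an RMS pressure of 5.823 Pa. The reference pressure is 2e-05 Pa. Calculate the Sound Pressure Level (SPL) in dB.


Given values:
  p = 5.823 Pa
  p_ref = 2e-05 Pa
Formula: SPL = 20 * log10(p / p_ref)
Compute ratio: p / p_ref = 5.823 / 2e-05 = 291150
Compute log10: log10(291150) = 5.464117
Multiply: SPL = 20 * 5.464117 = 109.28

109.28 dB


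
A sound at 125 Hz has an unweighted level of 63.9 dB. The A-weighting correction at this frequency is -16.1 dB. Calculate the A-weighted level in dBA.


Given values:
  SPL = 63.9 dB
  A-weighting at 125 Hz = -16.1 dB
Formula: L_A = SPL + A_weight
L_A = 63.9 + (-16.1)
L_A = 47.8

47.8 dBA


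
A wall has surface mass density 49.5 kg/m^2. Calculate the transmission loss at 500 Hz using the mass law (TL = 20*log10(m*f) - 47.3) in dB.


Given values:
  m = 49.5 kg/m^2, f = 500 Hz
Formula: TL = 20 * log10(m * f) - 47.3
Compute m * f = 49.5 * 500 = 24750.0
Compute log10(24750.0) = 4.393575
Compute 20 * 4.393575 = 87.8715
TL = 87.8715 - 47.3 = 40.57

40.57 dB


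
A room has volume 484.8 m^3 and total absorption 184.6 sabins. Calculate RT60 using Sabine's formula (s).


Given values:
  V = 484.8 m^3
  A = 184.6 sabins
Formula: RT60 = 0.161 * V / A
Numerator: 0.161 * 484.8 = 78.0528
RT60 = 78.0528 / 184.6 = 0.423

0.423 s
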